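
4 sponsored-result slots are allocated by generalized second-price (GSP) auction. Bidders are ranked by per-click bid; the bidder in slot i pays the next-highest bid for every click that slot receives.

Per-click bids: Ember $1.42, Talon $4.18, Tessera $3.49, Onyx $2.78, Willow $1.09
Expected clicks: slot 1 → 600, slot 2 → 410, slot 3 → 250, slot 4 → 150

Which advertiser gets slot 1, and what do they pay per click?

Per-click bids in order: $4.18 (Talon) > $3.49 (Tessera) > $2.78 (Onyx) > $1.42 (Ember) > $1.09 (Willow)
Slot 1 goes to the first-ranked bidder, Talon, who pays the next bid down: $3.49/click.

Talon; $3.49 per click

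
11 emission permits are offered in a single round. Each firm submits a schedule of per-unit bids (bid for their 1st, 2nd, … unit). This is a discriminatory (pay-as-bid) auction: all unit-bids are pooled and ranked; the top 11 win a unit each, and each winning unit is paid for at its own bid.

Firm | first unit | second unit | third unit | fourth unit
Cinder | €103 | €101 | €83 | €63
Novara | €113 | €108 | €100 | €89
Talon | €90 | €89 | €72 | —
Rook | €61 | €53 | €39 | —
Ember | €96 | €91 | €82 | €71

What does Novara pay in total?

Merging the schedules and taking the best 11: 113 (Novara-1), 108 (Novara-2), 103 (Cinder-1), 101 (Cinder-2), 100 (Novara-3), 96 (Ember-1), 91 (Ember-2), 90 (Talon-1), 89 (Novara-4), 89 (Talon-2), 83 (Cinder-3)
Next rejected bid: €82 (not a price — pay-as-bid).
Novara's winning unit-bids: 113 + 108 + 100 + 89 = €410.

Novara pays €410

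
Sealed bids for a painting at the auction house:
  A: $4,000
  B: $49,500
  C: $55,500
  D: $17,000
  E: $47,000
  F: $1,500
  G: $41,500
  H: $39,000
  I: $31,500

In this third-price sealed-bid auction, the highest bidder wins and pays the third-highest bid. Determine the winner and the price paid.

C pays $47,000

Bids in order: 55,500 (C) > 49,500 (B) > 47,000 (E) > 41,500 (G) > 39,000 (H) > 31,500 (I) > …
C is highest; pays the third-highest bid, $47,000.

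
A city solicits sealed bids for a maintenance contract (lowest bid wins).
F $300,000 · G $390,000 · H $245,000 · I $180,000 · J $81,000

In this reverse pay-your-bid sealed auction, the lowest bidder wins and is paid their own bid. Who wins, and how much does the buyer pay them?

Bids in order: 81,000 (J) < 180,000 (I) < 245,000 (H) < 300,000 (F) < 390,000 (G)
J has the lowest bid and is paid exactly that: $81,000.

J is paid $81,000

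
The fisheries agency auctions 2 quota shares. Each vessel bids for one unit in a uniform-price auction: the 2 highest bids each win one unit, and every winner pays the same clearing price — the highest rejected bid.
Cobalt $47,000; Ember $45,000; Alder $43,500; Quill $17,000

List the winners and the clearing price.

Cobalt, Ember; each pays $43,500

Ordering the bids: 47,000 (Cobalt), 45,000 (Ember), 43,500 (Alder), 17,000 (Quill)
Top 2: Cobalt, Ember.
First losing bid is Alder's $43,500, which sets the uniform price.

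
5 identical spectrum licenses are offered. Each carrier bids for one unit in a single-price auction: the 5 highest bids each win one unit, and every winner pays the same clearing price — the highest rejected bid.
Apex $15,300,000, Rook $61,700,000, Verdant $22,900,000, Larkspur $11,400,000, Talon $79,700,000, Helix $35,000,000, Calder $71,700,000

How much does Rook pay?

Rook pays $15,300,000

Sorting: 79,700,000 (Talon), 71,700,000 (Calder), 61,700,000 (Rook), 35,000,000 (Helix), 22,900,000 (Verdant), 15,300,000 (Apex), 11,400,000 (Larkspur)
Top 5: Talon, Calder, Rook, Helix, Verdant.
Clearing price = highest rejected bid = $15,300,000.
Rook wins → pays $15,300,000.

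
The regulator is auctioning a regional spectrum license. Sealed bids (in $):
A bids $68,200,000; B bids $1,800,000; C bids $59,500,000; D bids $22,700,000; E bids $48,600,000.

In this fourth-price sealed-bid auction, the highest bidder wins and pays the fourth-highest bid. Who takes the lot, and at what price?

Bids in order: 68,200,000 (A) > 59,500,000 (C) > 48,600,000 (E) > 22,700,000 (D) > 1,800,000 (B)
A wins; payment is bid #4 in the ranking = $22,700,000.

A pays $22,700,000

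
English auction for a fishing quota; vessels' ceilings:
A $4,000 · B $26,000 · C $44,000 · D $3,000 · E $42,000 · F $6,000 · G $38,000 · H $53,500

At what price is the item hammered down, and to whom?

H wins at $44,000

Ascending (English) auction: the price rises until one bidder remains; the winner pays the price at which the last rival dropped out.
Sorting limits: 53,500 (H) > 44,000 (C) > 42,000 (E) > 38,000 (G) > 26,000 (B) > 6,000 (F) > …
Once the price passes $44,000, only H is left; the hammer falls at C's limit of $44,000.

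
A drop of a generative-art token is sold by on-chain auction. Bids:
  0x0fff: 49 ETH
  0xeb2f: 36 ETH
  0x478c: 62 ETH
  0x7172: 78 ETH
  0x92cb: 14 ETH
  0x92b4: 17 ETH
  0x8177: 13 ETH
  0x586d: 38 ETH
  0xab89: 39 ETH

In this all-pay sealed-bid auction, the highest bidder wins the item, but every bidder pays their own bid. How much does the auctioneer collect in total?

Bids in order: 78 (0x7172) > 62 (0x478c) > 49 (0x0fff) > 39 (0xab89) > 38 (0x586d) > 36 (0xeb2f) > …
Every bidder forfeits their bid regardless of winning.
Revenue = 49 + 36 + 62 + 78 + 14 + 17 + 13 + 38 + 39 = 346 ETH.

Total revenue: 346 ETH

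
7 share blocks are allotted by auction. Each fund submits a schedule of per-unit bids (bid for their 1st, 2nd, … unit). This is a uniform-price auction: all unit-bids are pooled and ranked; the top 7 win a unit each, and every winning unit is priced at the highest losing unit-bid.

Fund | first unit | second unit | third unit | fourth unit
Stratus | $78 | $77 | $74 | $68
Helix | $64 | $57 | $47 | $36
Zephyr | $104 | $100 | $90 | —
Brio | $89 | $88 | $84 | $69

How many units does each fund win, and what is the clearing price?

Brio 3, Stratus 1, Zephyr 3; clearing price $77

Merging the schedules and taking the best 7: 104 (Zephyr-1), 100 (Zephyr-2), 90 (Zephyr-3), 89 (Brio-1), 88 (Brio-2), 84 (Brio-3), 78 (Stratus-1)
The (k+1)-th unit-bid is $77.
Allocation: Brio 3, Stratus 1, Zephyr 3.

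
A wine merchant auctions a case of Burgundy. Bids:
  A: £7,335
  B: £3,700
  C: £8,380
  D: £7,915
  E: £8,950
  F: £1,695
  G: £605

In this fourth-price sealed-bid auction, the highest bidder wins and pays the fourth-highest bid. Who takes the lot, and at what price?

E pays £7,335

Rule: the highest bidder wins and pays the fourth-highest bid.
Bids in order: 8,950 (E) > 8,380 (C) > 7,915 (D) > 7,335 (A) > 3,700 (B) > 1,695 (F) > …
E is highest; pays the fourth-highest bid, £7,335.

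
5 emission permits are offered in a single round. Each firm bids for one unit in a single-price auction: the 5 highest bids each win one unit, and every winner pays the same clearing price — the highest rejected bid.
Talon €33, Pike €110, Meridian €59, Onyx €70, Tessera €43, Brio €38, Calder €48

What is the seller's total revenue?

Total revenue: €190

Bids ranked high→low: 110 (Pike), 70 (Onyx), 59 (Meridian), 48 (Calder), 43 (Tessera), 38 (Brio), 33 (Talon)
The 5 highest are Pike, Onyx, Meridian, Calder, Tessera.
First losing bid is Brio's €38, which sets the uniform price.
Total revenue = 5 × €38 = €190.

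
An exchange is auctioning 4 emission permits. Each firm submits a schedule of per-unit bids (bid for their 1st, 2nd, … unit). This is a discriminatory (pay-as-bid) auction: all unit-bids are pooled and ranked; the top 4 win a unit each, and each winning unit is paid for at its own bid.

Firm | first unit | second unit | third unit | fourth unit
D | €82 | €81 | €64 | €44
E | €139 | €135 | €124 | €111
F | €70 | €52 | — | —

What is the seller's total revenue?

Total revenue: €509

Merging the schedules and taking the best 4: 139 (E-1), 135 (E-2), 124 (E-3), 111 (E-4)
Next rejected bid: €82 (not a price — pay-as-bid).
Each winning unit pays its own bid.
Revenue = 139 + 135 + 124 + 111 = €509.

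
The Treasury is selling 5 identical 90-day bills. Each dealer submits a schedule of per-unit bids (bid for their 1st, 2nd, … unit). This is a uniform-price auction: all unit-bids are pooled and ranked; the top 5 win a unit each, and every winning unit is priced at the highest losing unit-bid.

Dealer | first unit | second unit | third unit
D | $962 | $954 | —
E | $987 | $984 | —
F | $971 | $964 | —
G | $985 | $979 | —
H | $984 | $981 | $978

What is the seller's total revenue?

Pooled unit-bids ranked (top 5): 987 (E-1), 985 (G-1), 984 (E-2), 984 (H-1), 981 (H-2)
The (k+1)-th unit-bid is $979.
Allocation: E 2, G 1, H 2. Every unit priced at $979.
Revenue = 5 × 979 = $4,895.

Total revenue: $4,895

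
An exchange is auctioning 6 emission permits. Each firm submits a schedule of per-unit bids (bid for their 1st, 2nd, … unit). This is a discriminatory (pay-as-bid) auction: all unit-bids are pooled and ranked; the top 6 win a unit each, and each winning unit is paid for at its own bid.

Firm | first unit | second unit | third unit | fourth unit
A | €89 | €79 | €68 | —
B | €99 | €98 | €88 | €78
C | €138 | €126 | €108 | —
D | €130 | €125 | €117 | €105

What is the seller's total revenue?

Merging the schedules and taking the best 6: 138 (C-1), 130 (D-1), 126 (C-2), 125 (D-2), 117 (D-3), 108 (C-3)
Next rejected bid: €105 (not a price — pay-as-bid).
Each winning unit pays its own bid.
Revenue = 138 + 130 + 126 + 125 + 117 + 108 = €744.

Total revenue: €744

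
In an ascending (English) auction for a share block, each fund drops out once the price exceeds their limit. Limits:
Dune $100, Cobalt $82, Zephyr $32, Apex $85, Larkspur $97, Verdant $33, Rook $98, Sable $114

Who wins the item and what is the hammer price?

Sable wins at $100

Limits in order: 114 (Sable) > 100 (Dune) > 98 (Rook) > 97 (Larkspur) > 85 (Apex) > 82 (Cobalt) > …
Dune is the last rival to drop out, at $100; Sable remains and wins at that price.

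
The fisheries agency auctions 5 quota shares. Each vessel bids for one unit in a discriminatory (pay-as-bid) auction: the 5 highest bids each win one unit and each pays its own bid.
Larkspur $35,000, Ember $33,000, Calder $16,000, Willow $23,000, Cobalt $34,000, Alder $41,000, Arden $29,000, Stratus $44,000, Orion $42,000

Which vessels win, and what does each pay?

Stratus $44,000, Orion $42,000, Alder $41,000, Larkspur $35,000, Cobalt $34,000

Ordering the bids: 44,000 (Stratus), 42,000 (Orion), 41,000 (Alder), 35,000 (Larkspur), 34,000 (Cobalt), 33,000 (Ember), 29,000 (Arden), …
The 5 highest are Stratus, Orion, Alder, Larkspur, Cobalt.
Each winner pays its own bid: Stratus $44,000, Orion $42,000, Alder $41,000, Larkspur $35,000, Cobalt $34,000.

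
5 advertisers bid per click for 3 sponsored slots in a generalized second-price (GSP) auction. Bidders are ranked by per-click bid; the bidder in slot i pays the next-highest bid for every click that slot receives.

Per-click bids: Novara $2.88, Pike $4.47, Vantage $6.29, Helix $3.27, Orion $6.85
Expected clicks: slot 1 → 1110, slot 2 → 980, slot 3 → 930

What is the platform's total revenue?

Total revenue: $14403.60

Ranked by bid: $6.85 (Orion) > $6.29 (Vantage) > $4.47 (Pike) > $3.27 (Helix) > …
Slot 1: Orion pays $6.29 × 1110 = $6981.90
Slot 2: Vantage pays $4.47 × 980 = $4380.60
Slot 3: Pike pays $3.27 × 930 = $3041.10
Total = $14403.60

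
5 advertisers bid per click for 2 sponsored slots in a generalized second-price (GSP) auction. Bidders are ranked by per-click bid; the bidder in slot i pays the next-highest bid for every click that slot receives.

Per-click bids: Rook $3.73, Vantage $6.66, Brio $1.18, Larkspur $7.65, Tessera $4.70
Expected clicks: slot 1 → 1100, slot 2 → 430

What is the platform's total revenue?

Per-click bids in order: $7.65 (Larkspur) > $6.66 (Vantage) > $4.70 (Tessera) > …
Slot 1: Larkspur pays $6.66 × 1100 = $7326.00
Slot 2: Vantage pays $4.70 × 430 = $2021.00
Total = $9347.00

Total revenue: $9347.00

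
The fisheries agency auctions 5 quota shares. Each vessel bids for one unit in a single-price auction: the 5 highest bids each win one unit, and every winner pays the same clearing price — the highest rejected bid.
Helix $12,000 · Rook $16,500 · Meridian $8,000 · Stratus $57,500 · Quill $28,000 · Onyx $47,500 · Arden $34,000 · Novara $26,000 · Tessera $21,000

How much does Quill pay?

Quill pays $21,000

Ordering the bids: 57,500 (Stratus), 47,500 (Onyx), 34,000 (Arden), 28,000 (Quill), 26,000 (Novara), 21,000 (Tessera), 16,500 (Rook), …
Top 5: Stratus, Onyx, Arden, Quill, Novara.
First losing bid is Tessera's $21,000, which sets the uniform price.
Quill wins → pays $21,000.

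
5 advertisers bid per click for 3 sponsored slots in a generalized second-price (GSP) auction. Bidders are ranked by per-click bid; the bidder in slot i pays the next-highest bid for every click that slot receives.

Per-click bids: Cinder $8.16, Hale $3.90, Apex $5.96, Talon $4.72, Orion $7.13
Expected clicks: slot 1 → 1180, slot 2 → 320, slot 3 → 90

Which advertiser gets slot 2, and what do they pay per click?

Ranked by bid: $8.16 (Cinder) > $7.13 (Orion) > $5.96 (Apex) > $4.72 (Talon) > …
Slot 2 goes to the second-ranked bidder, Orion, who pays the next bid down: $5.96/click.

Orion; $5.96 per click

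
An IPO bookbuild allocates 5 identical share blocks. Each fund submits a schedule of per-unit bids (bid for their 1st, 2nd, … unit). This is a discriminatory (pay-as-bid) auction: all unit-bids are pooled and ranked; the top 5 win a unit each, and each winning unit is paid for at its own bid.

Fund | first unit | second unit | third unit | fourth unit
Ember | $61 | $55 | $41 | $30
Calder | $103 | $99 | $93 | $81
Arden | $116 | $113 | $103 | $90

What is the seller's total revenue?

Merging the schedules and taking the best 5: 116 (Arden-1), 113 (Arden-2), 103 (Calder-1), 103 (Arden-3), 99 (Calder-2)
Next rejected bid: $93 (not a price — pay-as-bid).
Each winning unit pays its own bid.
Revenue = 116 + 113 + 103 + 103 + 99 = $534.

Total revenue: $534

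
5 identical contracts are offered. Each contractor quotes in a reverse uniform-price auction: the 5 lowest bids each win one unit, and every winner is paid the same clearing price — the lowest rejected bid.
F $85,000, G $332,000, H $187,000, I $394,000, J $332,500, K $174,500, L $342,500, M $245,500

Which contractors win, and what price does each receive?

Sorting: 85,000 (F), 174,500 (K), 187,000 (H), 245,500 (M), 332,000 (G), 332,500 (J), 342,500 (L), …
The 5 lowest are F, K, H, M, G.
Clearing price = lowest rejected bid = $332,500.

F, K, H, M, G; each is paid $332,500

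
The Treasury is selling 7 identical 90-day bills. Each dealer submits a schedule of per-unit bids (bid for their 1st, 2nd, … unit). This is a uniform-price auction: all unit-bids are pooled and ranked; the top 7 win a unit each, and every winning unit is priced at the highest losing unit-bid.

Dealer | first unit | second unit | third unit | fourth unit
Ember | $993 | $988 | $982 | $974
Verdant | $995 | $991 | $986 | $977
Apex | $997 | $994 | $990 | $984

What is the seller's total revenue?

Total revenue: $6,902

Pooled unit-bids ranked (top 7): 997 (Apex-1), 995 (Verdant-1), 994 (Apex-2), 993 (Ember-1), 991 (Verdant-2), 990 (Apex-3), 988 (Ember-2)
First bid not allocated: $986.
Allocation: Apex 3, Ember 2, Verdant 2. Every unit priced at $986.
Revenue = 7 × 986 = $6,902.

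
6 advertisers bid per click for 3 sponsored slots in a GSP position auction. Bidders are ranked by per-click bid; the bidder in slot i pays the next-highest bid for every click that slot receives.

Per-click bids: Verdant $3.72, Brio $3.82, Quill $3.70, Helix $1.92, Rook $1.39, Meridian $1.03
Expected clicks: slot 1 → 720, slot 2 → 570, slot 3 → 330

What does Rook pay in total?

Ranked by bid: $3.82 (Brio) > $3.72 (Verdant) > $3.70 (Quill) > $1.92 (Helix) > …
Rook ranks below slot 3 → no slot, pays nothing.

Rook pays $0.00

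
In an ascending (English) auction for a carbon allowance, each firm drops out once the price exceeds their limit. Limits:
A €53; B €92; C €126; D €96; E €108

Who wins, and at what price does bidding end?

C wins at €108

Limits in order: 126 (C) > 108 (E) > 96 (D) > 92 (B) > 53 (A)
Bidding ends when E exits at €108; C takes it.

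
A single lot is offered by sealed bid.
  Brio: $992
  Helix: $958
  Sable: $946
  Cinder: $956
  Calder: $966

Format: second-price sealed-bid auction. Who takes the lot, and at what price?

Brio pays $966

Bids in order: 992 (Brio) > 966 (Calder) > 958 (Helix) > 956 (Cinder) > 946 (Sable)
Brio wins with the highest bid; price is set by the runner-up at $966.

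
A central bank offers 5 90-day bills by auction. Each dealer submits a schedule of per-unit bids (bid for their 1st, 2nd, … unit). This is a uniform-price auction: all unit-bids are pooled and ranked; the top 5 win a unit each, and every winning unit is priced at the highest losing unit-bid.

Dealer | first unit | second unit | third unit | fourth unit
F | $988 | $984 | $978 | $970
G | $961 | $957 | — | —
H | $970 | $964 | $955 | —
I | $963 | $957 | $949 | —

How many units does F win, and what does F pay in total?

F: 4 units, pays $3,856

Pooled unit-bids ranked (top 5): 988 (F-1), 984 (F-2), 978 (F-3), 970 (F-4), 970 (H-1)
Highest rejected unit-bid = $964.
F wins 4 unit(s) at $964 each.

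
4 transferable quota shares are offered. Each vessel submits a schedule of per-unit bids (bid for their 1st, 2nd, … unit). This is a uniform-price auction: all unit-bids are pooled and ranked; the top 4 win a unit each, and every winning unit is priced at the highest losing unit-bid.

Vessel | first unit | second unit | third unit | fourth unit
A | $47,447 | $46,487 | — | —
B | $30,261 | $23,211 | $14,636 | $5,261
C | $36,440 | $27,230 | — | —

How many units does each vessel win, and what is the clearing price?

Merging the schedules and taking the best 4: 47,447 (A-1), 46,487 (A-2), 36,440 (C-1), 30,261 (B-1)
First bid not allocated: $27,230.
Allocation: A 2, B 1, C 1.

A 2, B 1, C 1; clearing price $27,230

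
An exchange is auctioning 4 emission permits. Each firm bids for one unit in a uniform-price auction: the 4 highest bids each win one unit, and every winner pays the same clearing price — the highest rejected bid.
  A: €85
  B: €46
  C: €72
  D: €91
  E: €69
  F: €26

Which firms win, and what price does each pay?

Sorting: 91 (D), 85 (A), 72 (C), 69 (E), 46 (B), 26 (F)
Top 4: D, A, C, E.
Clearing price = highest rejected bid = €46.

D, A, C, E; each pays €46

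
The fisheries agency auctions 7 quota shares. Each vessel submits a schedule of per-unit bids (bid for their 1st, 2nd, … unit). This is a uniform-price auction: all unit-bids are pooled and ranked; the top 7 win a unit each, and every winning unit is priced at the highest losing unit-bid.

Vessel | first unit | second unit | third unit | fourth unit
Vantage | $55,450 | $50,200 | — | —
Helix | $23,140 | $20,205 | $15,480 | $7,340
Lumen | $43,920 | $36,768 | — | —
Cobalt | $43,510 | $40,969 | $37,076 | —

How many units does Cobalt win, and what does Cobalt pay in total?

Cobalt: 3 units, pays $69,420

Merging the schedules and taking the best 7: 55,450 (Vantage-1), 50,200 (Vantage-2), 43,920 (Lumen-1), 43,510 (Cobalt-1), 40,969 (Cobalt-2), 37,076 (Cobalt-3), 36,768 (Lumen-2)
Highest rejected unit-bid = $23,140.
Cobalt wins 3 unit(s) at $23,140 each.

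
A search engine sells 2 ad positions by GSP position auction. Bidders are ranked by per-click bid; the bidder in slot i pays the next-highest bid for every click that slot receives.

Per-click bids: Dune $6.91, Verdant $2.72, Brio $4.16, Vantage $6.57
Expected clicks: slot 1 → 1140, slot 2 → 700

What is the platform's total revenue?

Sorting advertisers: $6.91 (Dune) > $6.57 (Vantage) > $4.16 (Brio) > …
Slot 1: Dune pays $6.57 × 1140 = $7489.80
Slot 2: Vantage pays $4.16 × 700 = $2912.00
Total = $10401.80

Total revenue: $10401.80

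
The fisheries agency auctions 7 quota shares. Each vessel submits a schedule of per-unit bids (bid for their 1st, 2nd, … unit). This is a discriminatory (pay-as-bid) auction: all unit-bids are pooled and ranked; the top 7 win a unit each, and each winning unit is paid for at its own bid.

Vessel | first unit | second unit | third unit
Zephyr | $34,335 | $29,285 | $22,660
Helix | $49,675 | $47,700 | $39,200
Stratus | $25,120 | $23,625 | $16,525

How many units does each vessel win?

All unit-bids, highest first — top 7: 49,675 (Helix-1), 47,700 (Helix-2), 39,200 (Helix-3), 34,335 (Zephyr-1), 29,285 (Zephyr-2), 25,120 (Stratus-1), 23,625 (Stratus-2)
Next rejected bid: $22,660 (not a price — pay-as-bid).
Allocation: Helix 3, Stratus 2, Zephyr 2.

Helix 3, Stratus 2, Zephyr 2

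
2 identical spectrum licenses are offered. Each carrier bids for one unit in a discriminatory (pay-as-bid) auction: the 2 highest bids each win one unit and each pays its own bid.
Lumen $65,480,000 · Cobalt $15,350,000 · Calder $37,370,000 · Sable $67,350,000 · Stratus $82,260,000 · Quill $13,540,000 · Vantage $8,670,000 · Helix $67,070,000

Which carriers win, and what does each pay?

Ordering the bids: 82,260,000 (Stratus), 67,350,000 (Sable), 67,070,000 (Helix), 65,480,000 (Lumen), …
Top 2: Stratus, Sable.
Each winner pays its own bid: Stratus $82,260,000, Sable $67,350,000.

Stratus $82,260,000, Sable $67,350,000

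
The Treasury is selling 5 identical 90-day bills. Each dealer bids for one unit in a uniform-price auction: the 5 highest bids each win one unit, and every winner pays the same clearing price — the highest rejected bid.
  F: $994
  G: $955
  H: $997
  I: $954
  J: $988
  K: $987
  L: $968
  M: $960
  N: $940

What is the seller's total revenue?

Bids ranked high→low: 997 (H), 994 (F), 988 (J), 987 (K), 968 (L), 960 (M), 955 (G), …
The 5 highest are H, F, J, K, L.
Clearing price = highest rejected bid = $960.
Total revenue = 5 × $960 = $4,800.

Total revenue: $4,800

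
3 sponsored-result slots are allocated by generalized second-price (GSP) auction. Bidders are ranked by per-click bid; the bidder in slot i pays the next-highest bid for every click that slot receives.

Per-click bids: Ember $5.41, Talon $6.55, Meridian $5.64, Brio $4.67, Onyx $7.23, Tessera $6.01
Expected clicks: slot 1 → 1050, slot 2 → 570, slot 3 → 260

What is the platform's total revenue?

Per-click bids in order: $7.23 (Onyx) > $6.55 (Talon) > $6.01 (Tessera) > $5.64 (Meridian) > …
Slot 1: Onyx pays $6.55 × 1050 = $6877.50
Slot 2: Talon pays $6.01 × 570 = $3425.70
Slot 3: Tessera pays $5.64 × 260 = $1466.40
Total = $11769.60

Total revenue: $11769.60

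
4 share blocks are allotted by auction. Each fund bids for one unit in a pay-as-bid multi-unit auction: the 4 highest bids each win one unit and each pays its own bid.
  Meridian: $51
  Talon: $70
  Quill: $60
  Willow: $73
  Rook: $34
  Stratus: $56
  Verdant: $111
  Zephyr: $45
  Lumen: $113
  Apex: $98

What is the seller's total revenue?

Sorting: 113 (Lumen), 111 (Verdant), 98 (Apex), 73 (Willow), 70 (Talon), 60 (Quill), …
The 4 highest are Lumen, Verdant, Apex, Willow.
Total revenue = 113 + 111 + 98 + 73 = $395.

Total revenue: $395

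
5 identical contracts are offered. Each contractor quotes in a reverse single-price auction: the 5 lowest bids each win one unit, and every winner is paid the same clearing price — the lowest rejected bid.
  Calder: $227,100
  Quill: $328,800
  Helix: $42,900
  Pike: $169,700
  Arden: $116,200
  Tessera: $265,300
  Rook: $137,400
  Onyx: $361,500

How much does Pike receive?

Sorting: 42,900 (Helix), 116,200 (Arden), 137,400 (Rook), 169,700 (Pike), 227,100 (Calder), 265,300 (Tessera), 328,800 (Quill), …
Lowest 5: Helix, Arden, Rook, Pike, Calder.
First losing bid is Tessera's $265,300, which sets the uniform price.
Pike wins → is paid $265,300.

Pike is paid $265,300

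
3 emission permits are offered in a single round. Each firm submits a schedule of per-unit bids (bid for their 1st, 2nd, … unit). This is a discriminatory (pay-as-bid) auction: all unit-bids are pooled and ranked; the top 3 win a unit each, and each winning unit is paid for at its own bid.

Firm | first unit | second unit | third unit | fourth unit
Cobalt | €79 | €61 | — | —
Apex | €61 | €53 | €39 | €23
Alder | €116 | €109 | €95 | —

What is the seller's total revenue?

All unit-bids, highest first — top 3: 116 (Alder-1), 109 (Alder-2), 95 (Alder-3)
Next rejected bid: €79 (not a price — pay-as-bid).
Each winning unit pays its own bid.
Revenue = 116 + 109 + 95 = €320.

Total revenue: €320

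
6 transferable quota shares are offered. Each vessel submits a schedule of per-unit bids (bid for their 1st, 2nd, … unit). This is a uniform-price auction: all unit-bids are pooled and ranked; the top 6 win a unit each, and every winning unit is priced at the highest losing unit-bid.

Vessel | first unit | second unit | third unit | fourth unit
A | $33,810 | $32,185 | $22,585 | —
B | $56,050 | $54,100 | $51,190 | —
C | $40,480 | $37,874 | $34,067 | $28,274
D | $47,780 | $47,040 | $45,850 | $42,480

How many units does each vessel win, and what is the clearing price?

Pooled unit-bids ranked (top 6): 56,050 (B-1), 54,100 (B-2), 51,190 (B-3), 47,780 (D-1), 47,040 (D-2), 45,850 (D-3)
The (k+1)-th unit-bid is $42,480.
Allocation: B 3, D 3.

B 3, D 3; clearing price $42,480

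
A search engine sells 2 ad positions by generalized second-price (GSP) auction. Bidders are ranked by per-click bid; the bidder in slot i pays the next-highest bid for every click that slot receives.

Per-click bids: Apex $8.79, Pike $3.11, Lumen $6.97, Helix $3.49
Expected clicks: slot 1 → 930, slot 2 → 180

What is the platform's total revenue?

Total revenue: $7110.30

Ranked by bid: $8.79 (Apex) > $6.97 (Lumen) > $3.49 (Helix) > …
Slot 1: Apex pays $6.97 × 930 = $6482.10
Slot 2: Lumen pays $3.49 × 180 = $628.20
Total = $7110.30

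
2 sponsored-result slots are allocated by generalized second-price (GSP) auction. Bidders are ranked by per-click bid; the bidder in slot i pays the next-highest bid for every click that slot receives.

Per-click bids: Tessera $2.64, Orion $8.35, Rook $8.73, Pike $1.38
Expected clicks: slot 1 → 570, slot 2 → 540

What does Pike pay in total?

Pike pays $0.00

Ranked by bid: $8.73 (Rook) > $8.35 (Orion) > $2.64 (Tessera) > …
Pike ranks below slot 2 → no slot, pays nothing.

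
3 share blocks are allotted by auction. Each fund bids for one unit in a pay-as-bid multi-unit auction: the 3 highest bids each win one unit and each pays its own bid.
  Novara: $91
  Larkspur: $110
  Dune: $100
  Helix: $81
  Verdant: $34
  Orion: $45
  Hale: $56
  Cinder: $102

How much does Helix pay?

Helix pays $0

Bids ranked high→low: 110 (Larkspur), 102 (Cinder), 100 (Dune), 91 (Novara), 81 (Helix), …
Winners (3 units): Larkspur, Cinder, Dune.
Helix does not win → $0.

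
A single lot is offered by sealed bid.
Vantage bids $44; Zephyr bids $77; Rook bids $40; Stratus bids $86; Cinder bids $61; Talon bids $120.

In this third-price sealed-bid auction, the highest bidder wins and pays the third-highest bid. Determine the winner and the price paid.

Rule: the highest bidder wins and pays the third-highest bid.
Bids ranked: 120 (Talon) > 86 (Stratus) > 77 (Zephyr) > 61 (Cinder) > 44 (Vantage) > 40 (Rook)
Talon wins; payment is bid #3 in the ranking = $77.

Talon pays $77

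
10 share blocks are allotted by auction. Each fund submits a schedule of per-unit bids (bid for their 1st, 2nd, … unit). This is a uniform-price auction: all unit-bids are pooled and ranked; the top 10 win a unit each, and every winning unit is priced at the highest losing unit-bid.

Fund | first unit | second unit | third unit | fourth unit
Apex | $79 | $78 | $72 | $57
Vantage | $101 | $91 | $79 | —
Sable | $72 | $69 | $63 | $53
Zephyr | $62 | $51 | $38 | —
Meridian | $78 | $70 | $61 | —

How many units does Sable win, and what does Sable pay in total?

Sable: 2 units, pays $126

Pooled unit-bids ranked (top 10): 101 (Vantage-1), 91 (Vantage-2), 79 (Apex-1), 79 (Vantage-3), 78 (Apex-2), 78 (Meridian-1), 72 (Apex-3), 72 (Sable-1), 70 (Meridian-2), 69 (Sable-2)
First bid not allocated: $63.
Sable wins 2 unit(s) at $63 each.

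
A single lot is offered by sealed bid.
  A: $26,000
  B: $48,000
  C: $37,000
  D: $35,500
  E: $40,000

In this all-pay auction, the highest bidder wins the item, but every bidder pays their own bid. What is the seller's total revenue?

Bids ranked: 48,000 (B) > 40,000 (E) > 37,000 (C) > 35,500 (D) > 26,000 (A)
B wins with the top bid; all bids are sunk regardless.
Every bidder forfeits their bid regardless of winning.
Revenue = 26,000 + 48,000 + 37,000 + 35,500 + 40,000 = $186,500.

Total revenue: $186,500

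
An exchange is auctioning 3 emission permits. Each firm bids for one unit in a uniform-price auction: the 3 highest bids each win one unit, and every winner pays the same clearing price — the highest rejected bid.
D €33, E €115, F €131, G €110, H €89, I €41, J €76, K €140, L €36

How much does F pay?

Ordering the bids: 140 (K), 131 (F), 115 (E), 110 (G), 89 (H), …
The 3 highest are K, F, E.
Clearing price = highest rejected bid = €110.
F wins → pays €110.

F pays €110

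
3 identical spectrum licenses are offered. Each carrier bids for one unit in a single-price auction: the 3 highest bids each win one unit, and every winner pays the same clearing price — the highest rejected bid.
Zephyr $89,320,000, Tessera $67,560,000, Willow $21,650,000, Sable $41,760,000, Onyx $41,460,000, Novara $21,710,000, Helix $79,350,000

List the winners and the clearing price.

Zephyr, Helix, Tessera; each pays $41,760,000

Sorting: 89,320,000 (Zephyr), 79,350,000 (Helix), 67,560,000 (Tessera), 41,760,000 (Sable), 41,460,000 (Onyx), …
Winners (3 units): Zephyr, Helix, Tessera.
Highest unsuccessful bid: $41,760,000 → clearing price.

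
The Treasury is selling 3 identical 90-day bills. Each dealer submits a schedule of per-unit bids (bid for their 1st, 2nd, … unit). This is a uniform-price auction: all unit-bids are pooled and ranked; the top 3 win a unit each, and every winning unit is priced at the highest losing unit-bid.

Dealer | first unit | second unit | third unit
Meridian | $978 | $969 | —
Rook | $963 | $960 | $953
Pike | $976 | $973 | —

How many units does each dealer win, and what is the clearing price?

Meridian 1, Pike 2; clearing price $969

Pooled unit-bids ranked (top 3): 978 (Meridian-1), 976 (Pike-1), 973 (Pike-2)
First bid not allocated: $969.
Allocation: Meridian 1, Pike 2.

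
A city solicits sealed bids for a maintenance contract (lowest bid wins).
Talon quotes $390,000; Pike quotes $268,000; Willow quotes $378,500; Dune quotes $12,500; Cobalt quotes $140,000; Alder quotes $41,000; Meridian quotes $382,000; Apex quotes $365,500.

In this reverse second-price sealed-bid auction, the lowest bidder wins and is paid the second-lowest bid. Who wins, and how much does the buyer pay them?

Dune is paid $41,000

Reverse second-price sealed-bid auction: the lowest bidder wins and is paid the second-lowest bid.
Bids ranked: 12,500 (Dune) < 41,000 (Alder) < 140,000 (Cobalt) < 268,000 (Pike) < 365,500 (Apex) < 378,500 (Willow) < …
Dune is lowest; is paid the second-lowest bid, $41,000.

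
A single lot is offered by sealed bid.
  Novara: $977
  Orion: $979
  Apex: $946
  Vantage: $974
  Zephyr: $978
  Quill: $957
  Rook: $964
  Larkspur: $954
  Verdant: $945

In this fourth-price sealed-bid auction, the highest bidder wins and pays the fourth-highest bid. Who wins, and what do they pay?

Orion pays $974

Fourth-price sealed-bid auction: the highest bidder wins and pays the fourth-highest bid.
Sorting bids: 979 (Orion) > 978 (Zephyr) > 977 (Novara) > 974 (Vantage) > 964 (Rook) > 957 (Quill) > …
Orion wins; payment is bid #4 in the ranking = $974.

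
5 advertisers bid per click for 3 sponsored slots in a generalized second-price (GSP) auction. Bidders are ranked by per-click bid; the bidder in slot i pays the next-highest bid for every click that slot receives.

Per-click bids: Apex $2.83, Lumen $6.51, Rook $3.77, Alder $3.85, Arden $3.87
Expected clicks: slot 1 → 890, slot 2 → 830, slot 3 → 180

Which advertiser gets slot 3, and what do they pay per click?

Ranked by bid: $6.51 (Lumen) > $3.87 (Arden) > $3.85 (Alder) > $3.77 (Rook) > …
Slot 3 goes to the third-ranked bidder, Alder, who pays the next bid down: $3.77/click.

Alder; $3.77 per click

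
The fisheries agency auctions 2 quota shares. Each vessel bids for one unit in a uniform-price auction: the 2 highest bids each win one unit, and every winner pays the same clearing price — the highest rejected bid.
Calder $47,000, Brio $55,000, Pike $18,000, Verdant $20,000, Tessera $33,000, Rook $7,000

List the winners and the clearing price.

Bids ranked high→low: 55,000 (Brio), 47,000 (Calder), 33,000 (Tessera), 20,000 (Verdant), …
Top 2: Brio, Calder.
Highest unsuccessful bid: $33,000 → clearing price.

Brio, Calder; each pays $33,000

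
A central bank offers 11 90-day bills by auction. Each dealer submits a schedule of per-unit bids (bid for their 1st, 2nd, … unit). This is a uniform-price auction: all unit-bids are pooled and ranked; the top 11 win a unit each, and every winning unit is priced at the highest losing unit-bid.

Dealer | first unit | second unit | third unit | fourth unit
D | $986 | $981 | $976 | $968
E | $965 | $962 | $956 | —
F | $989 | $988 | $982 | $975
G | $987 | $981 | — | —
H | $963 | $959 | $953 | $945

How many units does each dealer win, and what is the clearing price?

D 4, E 1, F 4, G 2; clearing price $963

Merging the schedules and taking the best 11: 989 (F-1), 988 (F-2), 987 (G-1), 986 (D-1), 982 (F-3), 981 (D-2), 981 (G-2), 976 (D-3), 975 (F-4), 968 (D-4), 965 (E-1)
The (k+1)-th unit-bid is $963.
Allocation: D 4, E 1, F 4, G 2.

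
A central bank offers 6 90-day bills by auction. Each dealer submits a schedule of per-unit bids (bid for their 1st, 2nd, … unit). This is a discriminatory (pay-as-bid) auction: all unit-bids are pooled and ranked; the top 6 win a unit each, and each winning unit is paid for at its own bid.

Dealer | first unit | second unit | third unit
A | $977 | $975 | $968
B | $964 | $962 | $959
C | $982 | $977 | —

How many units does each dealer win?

Merging the schedules and taking the best 6: 982 (C-1), 977 (A-1), 977 (C-2), 975 (A-2), 968 (A-3), 964 (B-1)
Next rejected bid: $962 (not a price — pay-as-bid).
Allocation: A 3, B 1, C 2.

A 3, B 1, C 2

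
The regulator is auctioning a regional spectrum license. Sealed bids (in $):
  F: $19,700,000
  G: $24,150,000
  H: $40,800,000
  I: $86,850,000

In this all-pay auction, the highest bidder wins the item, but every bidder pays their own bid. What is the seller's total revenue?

Rule: the highest bidder wins the item, but every bidder pays their own bid.
Bids ranked: 86,850,000 (I) > 40,800,000 (H) > 24,150,000 (G) > 19,700,000 (F)
Every bidder forfeits their bid regardless of winning.
Revenue = 19,700,000 + 24,150,000 + 40,800,000 + 86,850,000 = $171,500,000.

Total revenue: $171,500,000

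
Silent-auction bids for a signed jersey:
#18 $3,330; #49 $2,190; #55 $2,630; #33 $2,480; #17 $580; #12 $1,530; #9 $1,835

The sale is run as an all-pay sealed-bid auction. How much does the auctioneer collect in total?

Bids in order: 3,330 (#18) > 2,630 (#55) > 2,480 (#33) > 2,190 (#49) > 1,835 (#9) > 1,530 (#12) > …
Every bidder forfeits their bid regardless of winning.
Revenue = 3,330 + 2,190 + 2,630 + 2,480 + 580 + 1,530 + 1,835 = $14,575.

Total revenue: $14,575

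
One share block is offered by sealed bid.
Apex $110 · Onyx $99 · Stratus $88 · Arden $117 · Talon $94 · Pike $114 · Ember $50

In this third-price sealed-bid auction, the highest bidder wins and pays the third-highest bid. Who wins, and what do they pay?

Third-price sealed-bid auction: the highest bidder wins and pays the third-highest bid.
Bids ranked: 117 (Arden) > 114 (Pike) > 110 (Apex) > 99 (Onyx) > 94 (Talon) > 88 (Stratus) > …
Arden wins; payment is bid #3 in the ranking = $110.

Arden pays $110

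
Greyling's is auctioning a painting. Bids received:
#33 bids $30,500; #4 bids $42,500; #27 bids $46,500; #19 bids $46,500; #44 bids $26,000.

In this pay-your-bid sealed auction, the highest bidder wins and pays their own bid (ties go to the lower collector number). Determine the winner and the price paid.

#19 pays $46,500

Pay-your-bid sealed auction: the highest bidder wins and pays their own bid.
Bids ranked: 46,500 (#19) > 46,500 (#27) > 42,500 (#4) > 30,500 (#33) > 26,000 (#44)
Tie at $46,500 → #19 wins by tie-break.
First-price: #19 pays what they bid, $46,500.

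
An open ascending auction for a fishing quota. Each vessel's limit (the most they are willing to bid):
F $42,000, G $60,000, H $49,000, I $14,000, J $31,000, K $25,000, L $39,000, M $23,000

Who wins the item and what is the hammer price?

G wins at $49,000

Sorting limits: 60,000 (G) > 49,000 (H) > 42,000 (F) > 39,000 (L) > 31,000 (J) > 25,000 (K) > …
H is the last rival to drop out, at $49,000; G remains and wins at that price.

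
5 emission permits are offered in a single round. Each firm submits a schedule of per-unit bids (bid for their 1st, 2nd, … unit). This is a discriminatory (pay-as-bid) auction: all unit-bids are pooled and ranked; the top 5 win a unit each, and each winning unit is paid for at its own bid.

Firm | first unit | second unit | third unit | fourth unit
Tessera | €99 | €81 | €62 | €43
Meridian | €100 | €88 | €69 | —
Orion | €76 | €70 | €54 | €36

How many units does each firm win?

Meridian 2, Orion 1, Tessera 2

All unit-bids, highest first — top 5: 100 (Meridian-1), 99 (Tessera-1), 88 (Meridian-2), 81 (Tessera-2), 76 (Orion-1)
Next rejected bid: €70 (not a price — pay-as-bid).
Allocation: Meridian 2, Orion 1, Tessera 2.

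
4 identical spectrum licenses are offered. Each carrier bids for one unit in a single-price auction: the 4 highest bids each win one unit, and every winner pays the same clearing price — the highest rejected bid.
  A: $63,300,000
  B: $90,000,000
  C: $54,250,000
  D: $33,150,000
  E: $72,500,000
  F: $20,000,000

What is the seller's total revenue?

Total revenue: $132,600,000

Ordering the bids: 90,000,000 (B), 72,500,000 (E), 63,300,000 (A), 54,250,000 (C), 33,150,000 (D), 20,000,000 (F)
Top 4: B, E, A, C.
Highest unsuccessful bid: $33,150,000 → clearing price.
Total revenue = 4 × $33,150,000 = $132,600,000.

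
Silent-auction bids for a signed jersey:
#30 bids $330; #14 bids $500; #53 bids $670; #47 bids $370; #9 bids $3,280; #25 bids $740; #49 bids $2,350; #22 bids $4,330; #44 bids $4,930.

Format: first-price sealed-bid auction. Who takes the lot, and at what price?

Rule: the highest bidder wins and pays their own bid.
Sorting bids: 4,930 (#44) > 4,330 (#22) > 3,280 (#9) > 2,350 (#49) > 740 (#25) > 670 (#53) > …
#44 has the highest bid and pays exactly that: $4,930.

#44 pays $4,930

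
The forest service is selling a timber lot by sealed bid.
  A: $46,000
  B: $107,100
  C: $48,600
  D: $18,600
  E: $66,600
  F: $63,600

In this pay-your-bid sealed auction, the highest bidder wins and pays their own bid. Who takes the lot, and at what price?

B pays $107,100

Sorting bids: 107,100 (B) > 66,600 (E) > 63,600 (F) > 48,600 (C) > 46,000 (A) > 18,600 (D)
First-price: B pays what they bid, $107,100.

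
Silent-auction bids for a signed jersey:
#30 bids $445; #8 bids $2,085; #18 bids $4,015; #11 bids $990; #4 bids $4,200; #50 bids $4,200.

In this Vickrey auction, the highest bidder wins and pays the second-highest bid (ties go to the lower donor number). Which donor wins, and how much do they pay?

#4 pays $4,200

Sorting bids: 4,200 (#4) > 4,200 (#50) > 4,015 (#18) > 2,085 (#8) > 990 (#11) > 445 (#30)
Tie at $4,200 → #4 wins by tie-break.
Second-price: #4 pays #50's bid of $4,200.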